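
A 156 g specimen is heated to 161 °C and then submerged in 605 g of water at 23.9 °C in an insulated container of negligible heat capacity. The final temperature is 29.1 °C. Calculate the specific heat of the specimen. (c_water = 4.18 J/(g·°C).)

c ≈ 0.639 J/(g·°C)

Taking heat into each body as positive, Σ m c ΔT = 0:
156×c×(29.1 − 161) + 605×4.18×(29.1 − 23.9) = 0
-20576 c = -13150
c = -13150/-20576 ≈ 0.6391 J/(g·°C)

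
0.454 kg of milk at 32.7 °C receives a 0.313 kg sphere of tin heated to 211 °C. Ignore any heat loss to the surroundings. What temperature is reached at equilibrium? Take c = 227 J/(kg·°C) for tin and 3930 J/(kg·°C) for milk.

T_f ≈ 39.5 °C

Heat lost by the tin equals heat gained by the milk:
0.313*227*(211 − T) = 0.454*3930*(T − 32.7)
71.05(211 − T) = 1784.2(T − 32.7)
1855.3 T = 73336  ⇒  T ≈ 39.53 °C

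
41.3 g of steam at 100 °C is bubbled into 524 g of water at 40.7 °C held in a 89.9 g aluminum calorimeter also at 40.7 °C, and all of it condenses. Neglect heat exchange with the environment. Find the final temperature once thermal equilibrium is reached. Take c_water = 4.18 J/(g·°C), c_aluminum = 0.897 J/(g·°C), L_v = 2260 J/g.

T_f ≈ 83.1 °C

Energy balance with sensible and latent terms:
steam→water at 100 °C releases m L_v = 41.3·2260 = 93338
  condensate cools 100→T: 41.3·4.18·(T − 100) = 172.63(T − 100)
  original water: 2190.3(T − 40.7)
  aluminum cup: 89.9·0.897·(T − 40.7) = 80.64(T − 40.7)
2443.6 T = 93338 + 17263 + 92428 = 203029
T ≈ 83.09 °C (< 100 °C, so full condensation is consistent).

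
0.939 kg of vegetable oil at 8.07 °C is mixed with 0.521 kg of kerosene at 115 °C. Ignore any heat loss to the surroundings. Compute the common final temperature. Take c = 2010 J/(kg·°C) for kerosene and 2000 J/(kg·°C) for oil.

T_f ≈ 46.4 °C

Conservation of energy gives ΣQ = 0:
0.521×2010×(T − 115) + 0.939×2000×(T − 8.07) = 0
1047.2(T − 115) + 1878(T − 8.07) = 0
(1047.2 + 1878) T = 1047.2×115 + 1878×8.07
T = 135585/2925.2 ≈ 46.35 °C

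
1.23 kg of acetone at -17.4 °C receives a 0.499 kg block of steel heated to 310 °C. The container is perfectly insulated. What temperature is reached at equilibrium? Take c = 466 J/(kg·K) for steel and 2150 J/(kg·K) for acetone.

Conservation of energy gives ΣQ = 0:
0.499·466·(T − 310) + 1.23·2150·(T − (-17.4)) = 0
232.53(T − 310) + 2644.5(T − (-17.4)) = 0
2877 T = 26071
T = 26071 / 2877 = 9.06 °C

T_f ≈ 9.1 °C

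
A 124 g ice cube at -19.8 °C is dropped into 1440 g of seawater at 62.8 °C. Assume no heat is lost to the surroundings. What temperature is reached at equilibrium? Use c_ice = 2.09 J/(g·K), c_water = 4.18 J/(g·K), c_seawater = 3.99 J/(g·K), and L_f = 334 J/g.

T_f ≈ 50.2 °C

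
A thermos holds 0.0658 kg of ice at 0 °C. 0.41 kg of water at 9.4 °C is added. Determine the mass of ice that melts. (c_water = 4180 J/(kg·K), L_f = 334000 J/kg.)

Water can give up m c ΔT = 0.41·4180·9.4 = 16110 J before reaching 0 °C.
To melt every bit of ice: 0.0658·334000 = 21977 J.
Since 16110 < 21977 J, not all the ice melts; equilibrium is at 0 °C.
m_melt = 16110 / L_f = 0.04823 kg.

m_melted ≈ 0.0482 kg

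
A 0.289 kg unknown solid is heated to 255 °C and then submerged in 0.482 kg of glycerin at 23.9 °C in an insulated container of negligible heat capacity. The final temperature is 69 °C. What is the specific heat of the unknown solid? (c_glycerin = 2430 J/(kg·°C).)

c ≈ 983 J/(kg·°C)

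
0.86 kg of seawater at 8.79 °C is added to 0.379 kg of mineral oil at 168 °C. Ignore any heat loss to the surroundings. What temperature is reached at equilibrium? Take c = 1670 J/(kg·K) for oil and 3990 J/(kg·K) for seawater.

T_f ≈ 33.6 °C

Taking heat into each body as positive, Σ m c ΔT = 0:
0.379*1670*(T − 168) + 0.86*3990*(T − 8.79) = 0
632.93(T − 168) + 3431.4(T − 8.79) = 0
(632.93 + 3431.4) T = 632.93*168 + 3431.4*8.79
T = 136494/4064.3 ≈ 33.58 °C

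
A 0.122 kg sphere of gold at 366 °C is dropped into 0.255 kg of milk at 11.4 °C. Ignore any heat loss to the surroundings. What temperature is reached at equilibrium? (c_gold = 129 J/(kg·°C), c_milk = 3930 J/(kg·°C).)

T_f ≈ 16.9 °C

Conservation of energy gives ΣQ = 0:
0.122×129×(T − 366) + 0.255×3930×(T − 11.4) = 0
15.74(T − 366) + 1002.1(T − 11.4) = 0
1017.9 T = 17185
T ≈ 16.88 °C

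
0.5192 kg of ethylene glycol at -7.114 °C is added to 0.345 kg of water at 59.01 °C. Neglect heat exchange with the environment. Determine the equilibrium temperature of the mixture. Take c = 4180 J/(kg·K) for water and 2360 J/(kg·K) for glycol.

T_f ≈ 28.6 °C

|Q_water| = |Q_glycol|:
0.345*4180*(59.01 − T) = 0.5192*2360*(T − (-7.114))
1442.1(59.01 − T) = 1225.3(T − (-7.114))
2667.4 T = 76381  ⇒  T ≈ 28.64 °C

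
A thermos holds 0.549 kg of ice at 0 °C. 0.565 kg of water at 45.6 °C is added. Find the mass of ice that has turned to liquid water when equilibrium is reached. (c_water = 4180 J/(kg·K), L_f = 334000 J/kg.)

Cooling the water to 0 °C releases 0.565·4180·45.6 = 107694 J.
Fully melting the ice requires m_ice L_f = 0.549·334000 = 183366 J.
That's not enough to melt it all — equilibrium is at 0 °C with ice remaining.
m_melted·334000 = 107694  ⇒  m_melted ≈ 0.3224 kg.

m_melted ≈ 0.322 kg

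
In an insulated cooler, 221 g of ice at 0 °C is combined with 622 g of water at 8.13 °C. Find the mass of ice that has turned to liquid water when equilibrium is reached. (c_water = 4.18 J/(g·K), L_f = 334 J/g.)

Heat available from the water dropping to 0 °C: 622·4.18·8.13 = 21138 J.
To melt every bit of ice: 221·334 = 73814 J.
21138 J < 73814 J, so only part of the ice melts and the system sits at 0 °C.
Mass melted = 21138/334 ≈ 63.29 g.

m_melted ≈ 63.3 g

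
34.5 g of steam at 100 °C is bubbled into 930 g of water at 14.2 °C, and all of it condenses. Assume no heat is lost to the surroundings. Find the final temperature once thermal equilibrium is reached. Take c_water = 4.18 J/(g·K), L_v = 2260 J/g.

T_f ≈ 36.6 °C

Sum of m c ΔT and latent-heat terms is zero:
steam→water at 100 °C releases m L_v = 34.5×2260 = 77970
  condensate cools 100→T: 34.5×4.18×(T − 100) = 144.21(T − 100)
  original water: 3887.4(T − 14.2)
4031.6 T = 77970 + 14421 + 55201 = 147592
T ≈ 36.61 °C, under the boiling point, so the assumption holds.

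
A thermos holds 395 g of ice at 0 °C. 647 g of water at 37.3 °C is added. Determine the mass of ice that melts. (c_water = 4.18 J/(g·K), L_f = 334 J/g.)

Cooling the water to 0 °C releases 647·4.18·37.3 = 100876 J.
Fully melting the ice requires m_ice L_f = 395·334 = 131930 J.
That's not enough to melt it all — equilibrium is at 0 °C with ice remaining.
m_melt = 100876 / L_f = 302 g.

m_melted ≈ 302 g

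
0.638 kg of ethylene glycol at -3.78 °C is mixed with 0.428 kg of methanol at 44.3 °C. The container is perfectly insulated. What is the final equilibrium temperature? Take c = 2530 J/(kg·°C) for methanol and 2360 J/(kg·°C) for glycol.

T_f ≈ 16.3 °C

|Q_methanol| = |Q_glycol|:
0.428·2530·(44.3 − T) = 0.638·2360·(T − (-3.78))
1082.8(44.3 − T) = 1505.7(T − (-3.78))
2588.5 T = 42278  ⇒  T ≈ 16.33 °C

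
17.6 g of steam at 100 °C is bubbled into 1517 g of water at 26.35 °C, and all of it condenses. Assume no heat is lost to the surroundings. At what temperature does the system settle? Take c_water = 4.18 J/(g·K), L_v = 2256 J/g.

Energy conservation, ΣQ = 0:
latent heat released on condensation: 17.6·2256 = 39706
  condensed water 100 °C→T: 73.57(T − 100)
  original water: 6341.1(T − 26.35)
6414.6 T = 39706 + 7356.8 + 167087 = 214149
T ≈ 33.38 °C, under the boiling point, so the assumption holds.

T_f ≈ 33.4 °C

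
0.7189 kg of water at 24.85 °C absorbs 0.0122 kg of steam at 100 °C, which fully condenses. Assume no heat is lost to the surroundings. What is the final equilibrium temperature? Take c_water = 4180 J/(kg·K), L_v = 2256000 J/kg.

T_f ≈ 35.1 °C

Energy conservation, ΣQ = 0:
condense steam: −0.0122×2256000 = −27523; condensate cools 100→T: 0.0122×4180×(T − 100) = 51(T − 100); original water: 3005(T − 24.85)
3056 T = 27523 + 5099.6 + 74674 = 107297
T ≈ 35.11 °C, under the boiling point, so the assumption holds.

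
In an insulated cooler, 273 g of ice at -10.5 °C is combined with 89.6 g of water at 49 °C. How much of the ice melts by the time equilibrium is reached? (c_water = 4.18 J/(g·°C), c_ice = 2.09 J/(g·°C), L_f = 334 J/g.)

Cooling the water to 0 °C releases 89.6·4.18·49 = 18352 J.
Warming the ice to 0 °C takes 273·2.09·10.5 = 5991 J, leaving 12361 J for melting.
Melting all 273 g of ice would need 273·334 = 91182 J.
12361 J < 91182 J, so only part of the ice melts and the system sits at 0 °C.
m_melt = 12361 / L_f = 37.01 g.

m_melted ≈ 37 g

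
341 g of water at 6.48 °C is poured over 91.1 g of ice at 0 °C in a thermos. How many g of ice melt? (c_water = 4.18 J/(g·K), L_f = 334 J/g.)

Water can give up m c ΔT = 341·4.18·6.48 = 9236.5 J before reaching 0 °C.
To melt every bit of ice: 91.1·334 = 30427 J.
That's not enough to melt it all — equilibrium is at 0 °C with ice remaining.
m_melt = 9236.5 / L_f = 27.65 g.

m_melted ≈ 27.7 g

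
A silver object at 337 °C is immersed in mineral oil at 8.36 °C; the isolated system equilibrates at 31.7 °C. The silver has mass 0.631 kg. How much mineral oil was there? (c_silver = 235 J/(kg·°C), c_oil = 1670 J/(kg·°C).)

m ≈ 1.16 kg

Heat lost by the silver = heat gained by the oil:
0.631·235·(337 − 31.7) = m·1670·(31.7 − 8.36)
38978 m = 45271  ⇒  m ≈ 1.161 kg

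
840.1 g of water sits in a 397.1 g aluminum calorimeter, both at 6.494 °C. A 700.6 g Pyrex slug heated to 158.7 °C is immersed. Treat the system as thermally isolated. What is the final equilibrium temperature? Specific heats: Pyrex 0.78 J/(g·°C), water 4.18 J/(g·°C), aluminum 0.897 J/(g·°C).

T_f ≈ 25.3 °C

Let T be the final temperature. ΣQ_i = 0:
700.6×0.78×(T − 158.7) + 840.1×4.18×(T − 6.494) + 397.1×0.897×(T − 6.494) = 0
4414.3 T = 111842
T = 111842 / 4414.3 = 25.3 °C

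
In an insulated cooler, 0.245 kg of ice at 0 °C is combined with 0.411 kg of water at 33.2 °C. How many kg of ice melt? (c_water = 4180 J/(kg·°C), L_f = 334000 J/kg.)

m_melted ≈ 0.171 kg

Cooling the water to 0 °C releases 0.411×4180×33.2 = 57037 J.
Melting all 0.245 kg of ice would need 0.245×334000 = 81830 J.
57037 J < 81830 J, so only part of the ice melts and the system sits at 0 °C.
Mass melted = 57037/334000 ≈ 0.1708 kg.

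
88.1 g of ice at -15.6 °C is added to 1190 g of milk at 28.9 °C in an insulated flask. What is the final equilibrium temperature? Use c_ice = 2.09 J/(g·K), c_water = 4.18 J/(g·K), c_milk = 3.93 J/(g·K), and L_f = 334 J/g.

Energy conservation, ΣQ = 0:
warm ice to 0 °C: 88.1×2.09×(0 − (-15.6)) = 2872.4
  melt ice: 88.1×334 = 29425
  warm the meltwater: 368.26 T
  milk: 4676.7(T − 28.9)
5045 T = 135157 − 32298 = 102859
T ≈ 20.39 °C. Since T > 0 °C, the all-ice-melts assumption holds.

T_f ≈ 20.4 °C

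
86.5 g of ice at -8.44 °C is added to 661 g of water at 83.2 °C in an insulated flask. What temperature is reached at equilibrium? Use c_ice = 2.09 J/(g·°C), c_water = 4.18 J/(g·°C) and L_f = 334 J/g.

T_f ≈ 63.8 °C

Let T be the final temperature. ΣQ_i = 0:
warm ice to 0 °C: 86.5·2.09·(0 − (-8.44)) = 1525.8
  melt ice: 86.5·334 = 28891
  meltwater 0→T: 86.5·4.18·T = 361.57 T
  water cools: 661·4.18·(T − 83.2) = 2763(T − 83.2)
3124.6 T = 229880 − 30417 = 199463
T ≈ 63.84 °C. Since T > 0 °C, the all-ice-melts assumption holds.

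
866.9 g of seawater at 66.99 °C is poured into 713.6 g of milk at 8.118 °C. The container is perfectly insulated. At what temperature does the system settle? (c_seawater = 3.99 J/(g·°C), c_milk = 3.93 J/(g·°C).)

T_f ≈ 40.6 °C

Conservation of energy gives ΣQ = 0:
866.9×3.99×(T − 66.99) + 713.6×3.93×(T − 8.118) = 0
6263.4 T = 254480
T = 254480 / 6263.4 = 40.6 °C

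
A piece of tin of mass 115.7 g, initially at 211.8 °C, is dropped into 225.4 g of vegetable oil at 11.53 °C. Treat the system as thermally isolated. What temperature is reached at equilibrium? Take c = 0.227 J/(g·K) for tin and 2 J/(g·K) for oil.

Heat gained plus heat lost sum to zero:
115.7*0.227*(T − 211.8) + 225.4*2*(T − 11.53) = 0
477.06 T = 10760
T ≈ 22.56 °C

T_f ≈ 22.6 °C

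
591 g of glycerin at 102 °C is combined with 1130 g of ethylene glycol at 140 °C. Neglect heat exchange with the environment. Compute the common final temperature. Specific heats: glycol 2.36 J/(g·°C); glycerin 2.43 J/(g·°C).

T_f ≈ 126.7 °C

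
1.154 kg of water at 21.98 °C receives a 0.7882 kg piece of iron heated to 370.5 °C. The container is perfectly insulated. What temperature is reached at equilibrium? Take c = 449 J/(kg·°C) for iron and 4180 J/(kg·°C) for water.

Net heat exchanged in the isolated system is zero:
0.7882×449×(T − 370.5) + 1.154×4180×(T − 21.98) = 0
5177.6 T = 237146
T = 237146/5177.6 ≈ 45.80 °C

T_f ≈ 45.8 °C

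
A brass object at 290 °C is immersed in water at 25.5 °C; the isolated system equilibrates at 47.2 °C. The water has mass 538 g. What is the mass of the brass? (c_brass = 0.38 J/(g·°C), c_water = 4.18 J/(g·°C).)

m ≈ 529 g

Setting the total heat transfer to zero:
m·0.38·(47.2 − 290) + 538·4.18·(47.2 − 25.5) = 0
-92.26 m = -48800
m = -48800/-92.26 ≈ 528.9 g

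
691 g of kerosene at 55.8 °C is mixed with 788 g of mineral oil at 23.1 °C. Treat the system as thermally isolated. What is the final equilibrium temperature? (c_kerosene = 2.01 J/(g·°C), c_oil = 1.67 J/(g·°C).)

With ΣQ=0 the equilibrium temperature is the m·c-weighted mean:
T_f = (1388.9×55.8 + 1316×23.1) / (1388.9 + 1316)
    = 107900 / 2704.9 ≈ 39.89 °C

T_f ≈ 39.9 °C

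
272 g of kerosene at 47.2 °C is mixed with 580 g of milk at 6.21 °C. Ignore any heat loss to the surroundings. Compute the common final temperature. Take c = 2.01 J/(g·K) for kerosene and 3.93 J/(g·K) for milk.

T_f is the heat-capacity-weighted average of the initial temperatures:
T_f = (546.72·47.2 + 2279.4·6.21) / (546.72 + 2279.4)
    = 39960 / 2826.1 ≈ 14.14 °C

T_f ≈ 14.1 °C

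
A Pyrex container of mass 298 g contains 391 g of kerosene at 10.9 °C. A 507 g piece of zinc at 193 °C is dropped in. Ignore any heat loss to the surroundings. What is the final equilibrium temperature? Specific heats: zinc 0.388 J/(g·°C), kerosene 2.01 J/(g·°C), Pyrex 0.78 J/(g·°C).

Taking heat into each body as positive, Σ m c ΔT = 0:
507·0.388·(T − 193) + 391·2.01·(T − 10.9) + 298·0.78·(T − 10.9) = 0
196.72(T − 193) + 785.91(T − 10.9) + 232.44(T − 10.9) = 0
(196.72 + 785.91 + 232.44) T = 196.72·193 + 785.91·10.9 + 232.44·10.9
T = 49066 / 1215.1 = 40.4 °C

T_f ≈ 40.4 °C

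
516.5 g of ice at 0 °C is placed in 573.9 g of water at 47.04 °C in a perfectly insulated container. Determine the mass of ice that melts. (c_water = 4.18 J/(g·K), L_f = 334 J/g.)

Water can give up m c ΔT = 573.9·4.18·47.04 = 112844 J before reaching 0 °C.
Fully melting the ice requires m_ice L_f = 516.5·334 = 172511 J.
Since 112844 < 172511 J, not all the ice melts; equilibrium is at 0 °C.
Mass melted = 112844/334 ≈ 337.9 g.

m_melted ≈ 338 g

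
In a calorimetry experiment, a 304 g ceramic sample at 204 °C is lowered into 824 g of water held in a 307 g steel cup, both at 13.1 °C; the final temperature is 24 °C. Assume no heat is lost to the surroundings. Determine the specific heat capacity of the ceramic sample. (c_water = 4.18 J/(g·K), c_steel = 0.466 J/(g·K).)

c ≈ 0.715 J/(g·K)

Net heat exchanged in the isolated system is zero:
304·c·(24 − 204) + 824·4.18·(24 − 13.1) + 307·0.466·(24 − 13.1) = 0
-54720 c = -39102
c = -39102/-54720 ≈ 0.7146 J/(g·K)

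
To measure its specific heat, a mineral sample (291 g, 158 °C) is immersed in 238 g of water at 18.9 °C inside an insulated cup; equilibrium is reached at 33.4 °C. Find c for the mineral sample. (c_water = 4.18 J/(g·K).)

Heat lost by the mineral sample = heat gained by the water:
291·c·(158 − 33.4) = 238·4.18·(33.4 − 18.9)
36259 c = 14425  ⇒  c ≈ 0.3978 J/(g·K)

c ≈ 0.398 J/(g·K)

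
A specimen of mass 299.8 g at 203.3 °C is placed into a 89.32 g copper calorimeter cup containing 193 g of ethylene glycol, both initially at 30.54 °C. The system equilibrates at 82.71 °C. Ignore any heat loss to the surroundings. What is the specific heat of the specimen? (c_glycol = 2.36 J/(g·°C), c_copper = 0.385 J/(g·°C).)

Conservation of energy gives ΣQ = 0:
299.8·c·(82.71 − 203.3) + 193·2.36·(82.71 − 30.54) + 89.32·0.385·(82.71 − 30.54) = 0
-36153 c = -25556
c = -25556/-36153 ≈ 0.7069 J/(g·°C)

c ≈ 0.707 J/(g·°C)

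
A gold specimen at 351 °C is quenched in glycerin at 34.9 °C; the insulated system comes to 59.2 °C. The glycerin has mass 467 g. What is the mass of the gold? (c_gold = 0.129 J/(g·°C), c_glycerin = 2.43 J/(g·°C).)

m ≈ 733 g

Taking heat into each body as positive, Σ m c ΔT = 0:
m·0.129·(59.2 − 351) + 467·2.43·(59.2 − 34.9) = 0
-37.64 m = -27576
m = -27576/-37.64 ≈ 732.6 g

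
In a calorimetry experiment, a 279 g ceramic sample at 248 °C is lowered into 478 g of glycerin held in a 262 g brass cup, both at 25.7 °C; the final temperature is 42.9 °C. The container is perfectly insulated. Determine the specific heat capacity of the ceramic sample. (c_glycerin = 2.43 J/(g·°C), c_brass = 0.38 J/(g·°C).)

Energy conservation, ΣQ = 0:
279·c·(42.9 − 248) + 478·2.43·(42.9 − 25.7) + 262·0.38·(42.9 − 25.7) = 0
-57223 c = -21691
c = -21691/-57223 ≈ 0.3791 J/(g·°C)

c ≈ 0.379 J/(g·°C)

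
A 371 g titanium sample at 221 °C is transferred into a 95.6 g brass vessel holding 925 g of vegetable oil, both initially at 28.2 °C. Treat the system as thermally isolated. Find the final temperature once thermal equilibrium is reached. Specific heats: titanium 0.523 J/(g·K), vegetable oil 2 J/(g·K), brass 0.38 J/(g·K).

T_f ≈ 46.2 °C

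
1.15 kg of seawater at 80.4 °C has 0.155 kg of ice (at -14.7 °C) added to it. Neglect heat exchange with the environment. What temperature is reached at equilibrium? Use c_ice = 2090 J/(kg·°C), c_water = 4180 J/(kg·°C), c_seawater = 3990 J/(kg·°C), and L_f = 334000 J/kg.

Energy conservation, ΣQ = 0:
ice -14.7→0 °C: 0.155×2090×14.7 = 4762.1
  melt ice: 0.155×334000 = 51770
  meltwater 0→T: 0.155×4180×T = 647.9 T
  seawater: 4588.5(T − 80.4)
5236.4 T = 368915 − 56532 = 312383
T ≈ 59.66 °C — above 0 °C, consistent with complete melting.

T_f ≈ 59.7 °C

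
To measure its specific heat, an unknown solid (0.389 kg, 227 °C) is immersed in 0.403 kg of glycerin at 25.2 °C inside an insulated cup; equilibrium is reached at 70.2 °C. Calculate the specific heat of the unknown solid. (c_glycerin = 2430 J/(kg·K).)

c ≈ 722 J/(kg·K)

m_s c (T_s − T_f) = m_glycerin c_glycerin (T_f − T_0):
0.389·c·(227 − 70.2) = 0.403·2430·(70.2 − 25.2)
61 c = 44068  ⇒  c ≈ 722.5 J/(kg·K)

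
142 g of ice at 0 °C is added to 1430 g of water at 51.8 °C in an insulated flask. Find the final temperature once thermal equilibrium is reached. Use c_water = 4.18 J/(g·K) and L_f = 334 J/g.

T_f ≈ 39.9 °C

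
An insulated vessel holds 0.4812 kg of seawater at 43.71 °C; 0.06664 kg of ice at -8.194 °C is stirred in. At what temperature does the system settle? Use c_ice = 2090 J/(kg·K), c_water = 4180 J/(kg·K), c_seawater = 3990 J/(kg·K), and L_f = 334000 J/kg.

Let T be the final temperature. ΣQ_i = 0:
warm ice to 0 °C: 0.06664·2090·(0 − (-8.194)) = 1141.2; melt ice: 0.06664·334000 = 22258; meltwater 0→T: 0.06664·4180·T = 278.56 T; seawater: 1920(T − 43.71)
2198.5 T = 83923 − 23399 = 60524
T ≈ 27.53 °C (positive, so assuming full melt was valid).

T_f ≈ 27.5 °C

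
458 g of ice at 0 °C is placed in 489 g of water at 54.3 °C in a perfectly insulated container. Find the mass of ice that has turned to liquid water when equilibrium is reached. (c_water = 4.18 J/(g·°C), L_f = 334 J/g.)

m_melted ≈ 332 g

Water can give up m c ΔT = 489·4.18·54.3 = 110990 J before reaching 0 °C.
Melting all 458 g of ice would need 458·334 = 152972 J.
That's not enough to melt it all — equilibrium is at 0 °C with ice remaining.
m_melted·334 = 110990  ⇒  m_melted ≈ 332.3 g.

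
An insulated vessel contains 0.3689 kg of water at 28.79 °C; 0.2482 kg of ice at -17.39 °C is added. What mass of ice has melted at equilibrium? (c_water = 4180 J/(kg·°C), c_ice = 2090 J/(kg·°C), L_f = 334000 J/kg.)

Water can give up m c ΔT = 0.3689·4180·28.79 = 44394 J before reaching 0 °C.
Warming the ice to 0 °C takes 0.2482·2090·17.39 = 9020.9 J, leaving 35373 J for melting.
Melting all 0.2482 kg of ice would need 0.2482·334000 = 82899 J.
Since 35373 < 82899 J, not all the ice melts; equilibrium is at 0 °C.
Mass melted = 35373/334000 ≈ 0.1059 kg.

m_melted ≈ 0.106 kg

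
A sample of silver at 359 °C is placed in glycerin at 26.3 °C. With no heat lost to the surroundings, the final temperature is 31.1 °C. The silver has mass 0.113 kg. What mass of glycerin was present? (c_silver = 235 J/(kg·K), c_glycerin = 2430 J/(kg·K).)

m ≈ 0.747 kg

Let T be the final temperature. ΣQ_i = 0:
0.113×235×(31.1 − 359) + m×2430×(31.1 − 26.3) = 0
11664 m = 8707.4
m = 8707.4/11664 ≈ 0.7465 kg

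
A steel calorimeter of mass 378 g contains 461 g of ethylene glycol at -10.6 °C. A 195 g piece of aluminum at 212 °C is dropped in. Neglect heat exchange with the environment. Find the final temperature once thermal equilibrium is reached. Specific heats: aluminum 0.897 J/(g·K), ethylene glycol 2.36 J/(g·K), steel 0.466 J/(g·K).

T_f ≈ 16.5 °C

Conservation of energy gives ΣQ = 0:
195×0.897×(T − 212) + 461×2.36×(T − (-10.6)) + 378×0.466×(T − (-10.6)) = 0
174.91(T − 212) + 1088(T − (-10.6)) + 176.15(T − (-10.6)) = 0
(174.91 + 1088 + 176.15) T = 174.91×212 + 1088×(-10.6) + 176.15×(-10.6)
T = 23682 / 1439 = 16.5 °C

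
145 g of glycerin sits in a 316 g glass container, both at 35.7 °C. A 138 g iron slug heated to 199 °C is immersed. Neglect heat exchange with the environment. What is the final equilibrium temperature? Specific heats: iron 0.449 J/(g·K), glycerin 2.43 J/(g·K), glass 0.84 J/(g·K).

Heat gained plus heat lost sum to zero:
138*0.449*(T − 199) + 145*2.43*(T − 35.7) + 316*0.84*(T − 35.7) = 0
679.75 T = 34386
T ≈ 50.59 °C

T_f ≈ 50.6 °C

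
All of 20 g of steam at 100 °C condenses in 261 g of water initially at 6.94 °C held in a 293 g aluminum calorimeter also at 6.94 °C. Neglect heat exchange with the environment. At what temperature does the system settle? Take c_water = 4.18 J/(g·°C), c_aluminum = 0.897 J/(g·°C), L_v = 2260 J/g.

T_f ≈ 43.8 °C

Setting the total heat transfer to zero:
latent heat released on condensation: 20·2260 = 45200; condensate cools 100→T: 20·4.18·(T − 100) = 83.6(T − 100); water warms: 261·4.18·(T − 6.94) = 1091(T − 6.94); cup: 262.82(T − 6.94)
1437.4 T = 45200 + 8360 + 9395.4 = 62955
T ≈ 43.80 °C (< 100 °C, so full condensation is consistent).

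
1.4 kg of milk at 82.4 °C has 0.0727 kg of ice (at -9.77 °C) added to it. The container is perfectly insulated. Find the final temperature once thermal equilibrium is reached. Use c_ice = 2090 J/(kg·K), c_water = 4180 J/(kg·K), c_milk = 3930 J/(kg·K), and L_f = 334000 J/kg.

Net heat exchanged in the isolated system is zero:
ice -9.77→0 °C: 0.0727×2090×9.77 = 1484.5
  latent heat to melt: 0.0727×334000 = 24282
  meltwater 0→T: 0.0727×4180×T = 303.89 T
  milk cools: 1.4×3930×(T − 82.4) = 5502(T − 82.4)
5805.9 T = 453365 − 25766 = 427599
T ≈ 73.65 °C (positive, so assuming full melt was valid).

T_f ≈ 73.6 °C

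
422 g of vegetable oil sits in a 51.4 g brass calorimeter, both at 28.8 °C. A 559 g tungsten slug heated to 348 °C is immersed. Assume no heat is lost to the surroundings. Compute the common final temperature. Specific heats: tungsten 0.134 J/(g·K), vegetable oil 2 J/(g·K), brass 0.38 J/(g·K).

T_f ≈ 54.3 °C

T_f is the heat-capacity-weighted average of the initial temperatures:
T_f = (74.91*348 + 844*28.8 + 19.53*28.8) / (74.91 + 844 + 19.53)
    = 50937 / 938.44 ≈ 54.28 °C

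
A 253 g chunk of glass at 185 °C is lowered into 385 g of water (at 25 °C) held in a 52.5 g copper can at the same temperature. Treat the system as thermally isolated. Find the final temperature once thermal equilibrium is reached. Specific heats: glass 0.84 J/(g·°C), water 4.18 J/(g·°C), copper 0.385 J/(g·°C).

T_f ≈ 43.5 °C

Setting the total heat transfer to zero:
253×0.84×(T − 185) + 385×4.18×(T − 25) + 52.5×0.385×(T − 25) = 0
1842 T = 80054
T = 80054/1842 ≈ 43.46 °C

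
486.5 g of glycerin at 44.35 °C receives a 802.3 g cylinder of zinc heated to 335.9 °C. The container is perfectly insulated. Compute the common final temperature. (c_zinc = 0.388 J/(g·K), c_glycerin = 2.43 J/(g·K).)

T_f ≈ 105.1 °C

|Q_zinc| = |Q_glycerin|:
802.3×0.388×(335.9 − T) = 486.5×2.43×(T − 44.35)
311.29(335.9 − T) = 1182.2(T − 44.35)
1493.5 T = 156993  ⇒  T ≈ 105.12 °C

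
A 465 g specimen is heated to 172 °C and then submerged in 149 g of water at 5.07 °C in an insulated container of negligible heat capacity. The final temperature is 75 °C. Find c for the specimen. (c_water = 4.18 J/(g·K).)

c ≈ 0.966 J/(g·K)

m_s c (T_s − T_f) = m_water c_water (T_f − T_0):
465×c×(172 − 75) = 149×4.18×(75 − 5.07)
45105 c = 43554  ⇒  c ≈ 0.9656 J/(g·K)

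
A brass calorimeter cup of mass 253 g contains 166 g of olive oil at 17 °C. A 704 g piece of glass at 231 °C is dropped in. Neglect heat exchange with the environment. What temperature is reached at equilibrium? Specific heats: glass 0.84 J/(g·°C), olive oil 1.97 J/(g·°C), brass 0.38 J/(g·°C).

T_f ≈ 141.7 °C

Taking heat into each body as positive, Σ m c ΔT = 0:
704·0.84·(T − 231) + 166·1.97·(T − 17) + 253·0.38·(T − 17) = 0
591.36(T − 231) + 327.02(T − 17) + 96.14(T − 17) = 0
1014.5 T = 143798
T ≈ 141.74 °C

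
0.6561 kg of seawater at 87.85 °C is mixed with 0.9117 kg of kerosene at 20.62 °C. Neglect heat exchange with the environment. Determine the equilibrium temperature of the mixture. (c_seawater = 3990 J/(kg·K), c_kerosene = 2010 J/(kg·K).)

T_f is the heat-capacity-weighted average of the initial temperatures:
T_f = (2617.8×87.85 + 1832.5×20.62) / (2617.8 + 1832.5)
    = 267764 / 4450.4 ≈ 60.17 °C

T_f ≈ 60.2 °C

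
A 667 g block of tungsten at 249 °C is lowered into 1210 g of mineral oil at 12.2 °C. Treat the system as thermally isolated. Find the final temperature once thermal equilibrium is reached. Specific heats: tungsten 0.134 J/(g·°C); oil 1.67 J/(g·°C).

T_f ≈ 22.2 °C

Energy conservation, ΣQ = 0:
667*0.134*(T − 249) + 1210*1.67*(T − 12.2) = 0
(89.38 + 2020.7) T = 89.38*249 + 2020.7*12.2
T ≈ 22.23 °C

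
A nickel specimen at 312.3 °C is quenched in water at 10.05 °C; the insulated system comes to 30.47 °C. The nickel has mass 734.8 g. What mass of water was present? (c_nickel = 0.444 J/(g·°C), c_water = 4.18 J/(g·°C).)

Let T be the final temperature. ΣQ_i = 0:
734.8×0.444×(30.47 − 312.3) + m×4.18×(30.47 − 10.05) = 0
85.36 m = 91947
m = 91947/85.36 ≈ 1077 g

m ≈ 1080 g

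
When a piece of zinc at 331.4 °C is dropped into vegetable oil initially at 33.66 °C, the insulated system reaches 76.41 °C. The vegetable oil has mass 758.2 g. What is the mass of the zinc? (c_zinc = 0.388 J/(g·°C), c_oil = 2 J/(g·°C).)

m ≈ 655 g

Taking heat into each body as positive, Σ m c ΔT = 0:
m·0.388·(76.41 − 331.4) + 758.2·2·(76.41 − 33.66) = 0
-98.94 m = -64826
m = -64826/-98.94 ≈ 655.2 g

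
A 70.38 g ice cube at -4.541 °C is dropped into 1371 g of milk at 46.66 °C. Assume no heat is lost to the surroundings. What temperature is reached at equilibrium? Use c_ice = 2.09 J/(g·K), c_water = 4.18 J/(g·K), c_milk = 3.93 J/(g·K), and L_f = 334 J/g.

Conservation of energy gives ΣQ = 0:
warm ice to 0 °C: 70.38·2.09·(0 − (-4.541)) = 667.95; fusion: m_ice L_f = 70.38·334 = 23507; meltwater 0→T: 70.38·4.18·T = 294.19 T; milk: 5388(T − 46.66)
5682.2 T = 251405 − 24175 = 227231
T ≈ 39.99 °C (positive, so assuming full melt was valid).

T_f ≈ 40.0 °C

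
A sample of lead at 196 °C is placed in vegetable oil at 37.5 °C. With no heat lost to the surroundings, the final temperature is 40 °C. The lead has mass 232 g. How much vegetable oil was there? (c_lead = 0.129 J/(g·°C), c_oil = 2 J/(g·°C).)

m ≈ 934 g

Heat lost by the lead = heat gained by the oil:
232×0.129×(196 − 40) = m×2×(40 − 37.5)
5 m = 4668.8  ⇒  m ≈ 933.8 g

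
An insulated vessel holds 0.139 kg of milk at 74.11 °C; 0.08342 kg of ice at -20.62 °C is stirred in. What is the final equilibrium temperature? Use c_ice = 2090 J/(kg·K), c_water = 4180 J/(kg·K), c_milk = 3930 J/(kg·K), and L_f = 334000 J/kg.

T_f ≈ 10.1 °C

Let T be the final temperature. ΣQ_i = 0:
ice -20.62→0 °C: 0.08342×2090×20.62 = 3595.1; melt ice: 0.08342×334000 = 27862; meltwater 0→T: 0.08342×4180×T = 348.7 T; milk cools: 0.139×3930×(T − 74.11) = 546.27(T − 74.11)
894.97 T = 40484 − 31457 = 9026.7
T ≈ 10.09 °C (positive, so assuming full melt was valid).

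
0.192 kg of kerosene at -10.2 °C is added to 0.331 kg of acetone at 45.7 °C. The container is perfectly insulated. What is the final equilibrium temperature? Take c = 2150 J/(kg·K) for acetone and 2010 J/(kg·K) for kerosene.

T_f ≈ 26.0 °C

|Q_acetone| = |Q_kerosene|:
0.331×2150×(45.7 − T) = 0.192×2010×(T − (-10.2))
711.65(45.7 − T) = 385.92(T − (-10.2))
1097.6 T = 28586  ⇒  T ≈ 26.04 °C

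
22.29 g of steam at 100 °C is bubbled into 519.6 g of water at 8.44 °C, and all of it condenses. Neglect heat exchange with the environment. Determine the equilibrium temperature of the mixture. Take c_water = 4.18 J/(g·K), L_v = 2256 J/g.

T_f ≈ 34.4 °C

Conservation of energy gives ΣQ = 0:
latent heat released on condensation: 22.29·2256 = 50286; condensate cools 100→T: 22.29·4.18·(T − 100) = 93.17(T − 100); water warms: 519.6·4.18·(T − 8.44) = 2171.9(T − 8.44)
2265.1 T = 50286 + 9317.2 + 18331 = 77935
T ≈ 34.41 °C — below 100 °C, confirming all the steam condensed.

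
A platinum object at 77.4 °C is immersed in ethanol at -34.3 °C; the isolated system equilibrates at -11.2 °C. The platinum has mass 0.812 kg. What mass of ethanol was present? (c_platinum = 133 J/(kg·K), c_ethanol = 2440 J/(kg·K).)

Heat lost by the platinum = heat gained by the ethanol:
0.812×133×(77.4 − -11.2) = m×2440×(-11.2 − (-34.3))
56364 m = 9568.4  ⇒  m ≈ 0.1698 kg

m ≈ 0.17 kg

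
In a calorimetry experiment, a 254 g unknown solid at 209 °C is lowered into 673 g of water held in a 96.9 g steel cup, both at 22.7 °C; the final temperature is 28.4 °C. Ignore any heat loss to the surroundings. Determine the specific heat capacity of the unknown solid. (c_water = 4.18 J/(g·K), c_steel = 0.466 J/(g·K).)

Setting the total heat transfer to zero:
254×c×(28.4 − 209) + 673×4.18×(28.4 − 22.7) + 96.9×0.466×(28.4 − 22.7) = 0
-45872 c = -16292
c = -16292/-45872 ≈ 0.3552 J/(g·K)

c ≈ 0.355 J/(g·K)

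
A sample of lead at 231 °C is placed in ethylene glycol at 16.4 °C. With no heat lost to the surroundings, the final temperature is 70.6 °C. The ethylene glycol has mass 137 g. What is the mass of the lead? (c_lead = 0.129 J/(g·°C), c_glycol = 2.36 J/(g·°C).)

|Q_lead| = |Q_glycol|:
m·0.129·(231 − 70.6) = 137·2.36·(70.6 − 16.4)
20.69 m = 17524  ⇒  m ≈ 846.9 g

m ≈ 847 g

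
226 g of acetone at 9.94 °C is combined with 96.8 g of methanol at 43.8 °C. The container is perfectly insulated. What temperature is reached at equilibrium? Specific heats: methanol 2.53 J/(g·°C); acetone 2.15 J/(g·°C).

Heat gained plus heat lost sum to zero:
96.8·2.53·(T − 43.8) + 226·2.15·(T − 9.94) = 0
(244.9 + 485.9) T = 244.9·43.8 + 485.9·9.94
T = 15557 / 730.8 = 21.3 °C

T_f ≈ 21.3 °C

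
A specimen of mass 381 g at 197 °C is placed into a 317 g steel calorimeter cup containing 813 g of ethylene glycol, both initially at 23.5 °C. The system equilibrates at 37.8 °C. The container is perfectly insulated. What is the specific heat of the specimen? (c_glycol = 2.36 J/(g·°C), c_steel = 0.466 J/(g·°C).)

c ≈ 0.487 J/(g·°C)

Heat gained plus heat lost sum to zero:
381×c×(37.8 − 197) + 813×2.36×(37.8 − 23.5) + 317×0.466×(37.8 − 23.5) = 0
-60655 c = -29550
c = -29550/-60655 ≈ 0.4872 J/(g·°C)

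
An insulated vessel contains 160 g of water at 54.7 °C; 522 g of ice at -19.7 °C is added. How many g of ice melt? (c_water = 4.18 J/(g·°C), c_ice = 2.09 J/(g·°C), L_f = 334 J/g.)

m_melted ≈ 45.2 g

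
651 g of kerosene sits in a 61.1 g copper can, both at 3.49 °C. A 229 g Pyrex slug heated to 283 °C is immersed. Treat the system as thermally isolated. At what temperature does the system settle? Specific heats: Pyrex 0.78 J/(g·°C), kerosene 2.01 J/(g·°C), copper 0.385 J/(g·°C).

T_f ≈ 36.5 °C

T_f is the heat-capacity-weighted average of the initial temperatures:
T_f = (178.62×283 + 1308.5×3.49 + 23.52×3.49) / (178.62 + 1308.5 + 23.52)
    = 55198 / 1510.7 ≈ 36.54 °C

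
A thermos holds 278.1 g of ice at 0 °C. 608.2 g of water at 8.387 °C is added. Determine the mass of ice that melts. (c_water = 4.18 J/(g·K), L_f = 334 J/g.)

m_melted ≈ 63.8 g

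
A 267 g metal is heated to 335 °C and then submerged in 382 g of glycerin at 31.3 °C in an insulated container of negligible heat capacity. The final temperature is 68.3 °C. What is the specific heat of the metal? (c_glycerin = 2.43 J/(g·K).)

Net heat exchanged in the isolated system is zero:
267·c·(68.3 − 335) + 382·2.43·(68.3 − 31.3) = 0
-71209 c = -34346
c = -34346/-71209 ≈ 0.4823 J/(g·K)

c ≈ 0.482 J/(g·K)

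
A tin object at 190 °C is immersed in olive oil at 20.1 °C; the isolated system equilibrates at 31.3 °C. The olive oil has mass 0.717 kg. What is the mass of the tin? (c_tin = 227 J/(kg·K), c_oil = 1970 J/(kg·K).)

Heat lost by the tin = heat gained by the oil:
m×227×(190 − 31.3) = 0.717×1970×(31.3 − 20.1)
36025 m = 15820  ⇒  m ≈ 0.4391 kg

m ≈ 0.439 kg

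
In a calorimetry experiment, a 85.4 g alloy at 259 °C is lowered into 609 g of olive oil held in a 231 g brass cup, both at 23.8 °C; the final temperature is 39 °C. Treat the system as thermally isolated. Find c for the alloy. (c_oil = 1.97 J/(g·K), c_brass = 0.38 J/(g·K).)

c ≈ 1.04 J/(g·K)

Let T be the final temperature. ΣQ_i = 0:
85.4·c·(39 − 259) + 609·1.97·(39 − 23.8) + 231·0.38·(39 − 23.8) = 0
-18788 c = -19570
c = -19570/-18788 ≈ 1.042 J/(g·K)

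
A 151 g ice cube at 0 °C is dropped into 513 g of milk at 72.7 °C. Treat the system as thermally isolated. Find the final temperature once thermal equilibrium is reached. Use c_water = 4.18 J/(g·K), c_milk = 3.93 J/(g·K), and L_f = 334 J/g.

T_f ≈ 36.3 °C

Setting the total heat transfer to zero:
latent heat to melt: 151×334 = 50434
  warm the meltwater: 631.18 T
  milk cools: 513×3.93×(T − 72.7) = 2016.1(T − 72.7)
2647.3 T = 146570 − 50434 = 96136
T ≈ 36.32 °C (positive, so assuming full melt was valid).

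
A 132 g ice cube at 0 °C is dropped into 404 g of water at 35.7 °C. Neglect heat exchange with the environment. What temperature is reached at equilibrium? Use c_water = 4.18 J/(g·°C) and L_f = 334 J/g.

Heat gained plus heat lost sum to zero:
latent heat to melt: 132·334 = 44088; warm the meltwater: 551.76 T; water cools: 404·4.18·(T − 35.7) = 1688.7(T − 35.7)
2240.5 T = 60287 − 44088 = 16199
T ≈ 7.23 °C — above 0 °C, consistent with complete melting.

T_f ≈ 7.2 °C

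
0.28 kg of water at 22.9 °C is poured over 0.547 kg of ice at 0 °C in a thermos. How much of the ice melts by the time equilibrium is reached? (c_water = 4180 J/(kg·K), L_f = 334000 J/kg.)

Cooling the water to 0 °C releases 0.28·4180·22.9 = 26802 J.
Melting all 0.547 kg of ice would need 0.547·334000 = 182698 J.
26802 J < 182698 J, so only part of the ice melts and the system sits at 0 °C.
Mass melted = 26802/334000 ≈ 0.08025 kg.

m_melted ≈ 0.0802 kg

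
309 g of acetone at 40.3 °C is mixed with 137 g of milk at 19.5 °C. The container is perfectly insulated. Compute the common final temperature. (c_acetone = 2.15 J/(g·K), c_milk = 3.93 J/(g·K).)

|Q_acetone| = |Q_milk|:
309×2.15×(40.3 − T) = 137×3.93×(T − 19.5)
664.35(40.3 − T) = 538.41(T − 19.5)
1202.8 T = 37272  ⇒  T ≈ 30.99 °C

T_f ≈ 31.0 °C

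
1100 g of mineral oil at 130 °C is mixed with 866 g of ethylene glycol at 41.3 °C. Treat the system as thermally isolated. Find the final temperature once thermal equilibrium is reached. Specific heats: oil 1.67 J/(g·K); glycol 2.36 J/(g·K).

T_f ≈ 83.3 °C

|Q_oil| = |Q_glycol|:
1100×1.67×(130 − T) = 866×2.36×(T − 41.3)
1837(130 − T) = 2043.8(T − 41.3)
3880.8 T = 323217  ⇒  T ≈ 83.29 °C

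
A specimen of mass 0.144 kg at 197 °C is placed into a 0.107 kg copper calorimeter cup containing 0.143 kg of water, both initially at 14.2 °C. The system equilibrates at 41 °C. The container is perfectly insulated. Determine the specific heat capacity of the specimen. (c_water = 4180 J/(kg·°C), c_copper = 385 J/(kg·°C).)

Let T be the final temperature. ΣQ_i = 0:
0.144×c×(41 − 197) + 0.143×4180×(41 − 14.2) + 0.107×385×(41 − 14.2) = 0
-22.46 c = -17123
c = -17123/-22.46 ≈ 762.3 J/(kg·°C)

c ≈ 762 J/(kg·°C)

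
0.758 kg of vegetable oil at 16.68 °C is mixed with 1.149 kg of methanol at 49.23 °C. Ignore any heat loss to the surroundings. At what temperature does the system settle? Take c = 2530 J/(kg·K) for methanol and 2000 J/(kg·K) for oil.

Set heat shed by the hot body equal to heat absorbed by the cold body:
1.149*2530*(49.23 − T) = 0.758*2000*(T − 16.68)
2907(49.23 − T) = 1516(T − 16.68)
4423 T = 168397  ⇒  T ≈ 38.07 °C

T_f ≈ 38.1 °C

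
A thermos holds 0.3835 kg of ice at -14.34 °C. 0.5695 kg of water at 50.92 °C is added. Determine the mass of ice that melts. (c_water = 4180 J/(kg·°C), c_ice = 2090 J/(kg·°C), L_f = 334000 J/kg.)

Heat available from the water dropping to 0 °C: 0.5695·4180·50.92 = 121216 J.
Of that, 0.3835·2090·14.34 = 11494 J goes to bring the ice to 0 °C, leaving 109722 J.
Fully melting the ice requires m_ice L_f = 0.3835·334000 = 128089 J.
Since 109722 < 128089 J, not all the ice melts; equilibrium is at 0 °C.
Mass melted = 109722/334000 ≈ 0.3285 kg.

m_melted ≈ 0.329 kg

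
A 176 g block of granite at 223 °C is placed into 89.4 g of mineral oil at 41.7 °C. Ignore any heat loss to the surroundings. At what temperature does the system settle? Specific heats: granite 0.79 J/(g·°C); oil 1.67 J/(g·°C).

Taking heat into each body as positive, Σ m c ΔT = 0:
176×0.79×(T − 223) + 89.4×1.67×(T − 41.7) = 0
139.04(T − 223) + 149.3(T − 41.7) = 0
288.34 T = 37232
T ≈ 129.13 °C

T_f ≈ 129.1 °C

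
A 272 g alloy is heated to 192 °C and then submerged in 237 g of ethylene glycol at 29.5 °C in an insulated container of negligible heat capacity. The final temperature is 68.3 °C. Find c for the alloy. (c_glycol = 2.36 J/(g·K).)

c ≈ 0.645 J/(g·K)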